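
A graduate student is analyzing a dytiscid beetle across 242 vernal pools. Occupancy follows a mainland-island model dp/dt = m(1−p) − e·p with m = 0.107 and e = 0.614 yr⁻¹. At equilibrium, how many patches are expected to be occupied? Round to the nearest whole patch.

p* = m/(m+e) = 0.107/0.7210 = 0.1484.
Expected occupied patches = N × p* = 242 × 0.1484 = 35.91 ≈ 36.

36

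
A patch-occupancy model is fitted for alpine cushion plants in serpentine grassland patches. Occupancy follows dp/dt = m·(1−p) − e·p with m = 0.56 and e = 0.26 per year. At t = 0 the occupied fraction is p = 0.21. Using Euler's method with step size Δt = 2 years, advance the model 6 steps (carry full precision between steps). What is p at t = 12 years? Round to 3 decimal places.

Update rule: p ← p + [m·(1−p) − e·p]·Δt with Δt = 2.
  1  |  dp/dt·Δt = +0.775600  |  p_1 = 0.985600
  2  |  dp/dt·Δt = -0.496384  |  p_2 = 0.489216
  3  |  dp/dt·Δt = +0.317686  |  p_3 = 0.806902
  4  |  dp/dt·Δt = -0.203319  |  p_4 = 0.603583
  5  |  dp/dt·Δt = +0.130124  |  p_5 = 0.733707
  6  |  dp/dt·Δt = -0.083279  |  p_6 = 0.650428

0.650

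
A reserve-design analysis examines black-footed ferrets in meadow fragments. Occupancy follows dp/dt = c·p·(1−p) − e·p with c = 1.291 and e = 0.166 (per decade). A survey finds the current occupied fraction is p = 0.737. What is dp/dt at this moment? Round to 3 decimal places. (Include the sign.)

0.128

Colonization term: c·p·(1−p) = 1.291×0.737×0.2630 = 0.25024.
Extinction term: e·p = 0.12234.
dp/dt = 0.25024 − 0.12234 = 0.12789.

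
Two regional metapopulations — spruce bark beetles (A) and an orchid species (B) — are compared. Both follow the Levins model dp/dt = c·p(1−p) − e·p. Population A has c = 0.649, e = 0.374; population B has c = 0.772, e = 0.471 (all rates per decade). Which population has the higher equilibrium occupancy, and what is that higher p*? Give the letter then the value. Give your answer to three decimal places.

A: p*_A = 1 − 0.374/0.649 = 0.4237.
B: p*_B = 1 − 0.471/0.772 = 0.3899.
A is higher at 0.4237.

A, 0.424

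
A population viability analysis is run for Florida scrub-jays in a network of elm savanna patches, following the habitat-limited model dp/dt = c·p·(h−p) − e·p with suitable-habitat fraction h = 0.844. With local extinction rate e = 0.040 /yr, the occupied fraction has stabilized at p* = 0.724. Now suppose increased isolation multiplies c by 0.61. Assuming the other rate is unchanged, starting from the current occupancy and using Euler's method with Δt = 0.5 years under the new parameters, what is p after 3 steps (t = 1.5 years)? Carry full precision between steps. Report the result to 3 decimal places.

0.708

Balance c(h−p*) = e gives c = e/(0.844 − 0.72400) = 0.040/0.12000 = 0.33333.
Starting from p₀ = 0.72400; update p ← p + (dp/dt)·Δt with the new parameters.
  1  |  dp/dt·Δt = -0.005647  |  p_1 = 0.718353
  2  |  dp/dt·Δt = -0.005191  |  p_2 = 0.713162
  3  |  dp/dt·Δt = -0.004777  |  p_3 = 0.708385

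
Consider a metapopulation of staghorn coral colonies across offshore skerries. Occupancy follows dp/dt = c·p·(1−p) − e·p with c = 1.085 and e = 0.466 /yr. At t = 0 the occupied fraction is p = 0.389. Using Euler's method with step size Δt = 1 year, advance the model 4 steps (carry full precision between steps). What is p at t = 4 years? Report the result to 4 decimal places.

Update rule: p ← p + [c·p·(1−p) − e·p]·Δt with Δt = 1.
t = 1: p = 0.38900 + (+0.07661) = 0.46561
t = 2: p = 0.46561 + (+0.05299) = 0.51860
t = 3: p = 0.51860 + (+0.02921) = 0.54781
t = 4: p = 0.54781 + (+0.01349) = 0.56130

0.5613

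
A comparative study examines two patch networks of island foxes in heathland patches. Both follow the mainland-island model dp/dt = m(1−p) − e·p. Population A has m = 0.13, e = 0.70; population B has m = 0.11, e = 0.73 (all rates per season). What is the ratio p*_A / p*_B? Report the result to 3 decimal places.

A: p*_A = m/(m+e) = 0.13/0.8300 = 0.1566.
B: p*_B = 0.11/0.8400 = 0.1310.
p*_A / p*_B = 0.1566/0.1310 = 1.1961.

1.196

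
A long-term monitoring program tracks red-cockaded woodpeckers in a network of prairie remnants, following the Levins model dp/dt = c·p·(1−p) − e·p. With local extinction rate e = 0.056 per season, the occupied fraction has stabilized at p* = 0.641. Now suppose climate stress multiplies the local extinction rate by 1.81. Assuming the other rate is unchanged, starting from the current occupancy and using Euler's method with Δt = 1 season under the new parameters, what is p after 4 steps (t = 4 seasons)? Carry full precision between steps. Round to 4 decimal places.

Balance c(1−p*) = e gives c = e/(1 − 0.64100) = 0.056/0.35900 = 0.15599.
Starting from p₀ = 0.64100; update p ← p + (dp/dt)·Δt with the new parameters.
p: 0.64100 → 0.61192  (Δp = -0.02908)
p: 0.61192 → 0.58694  (Δp = -0.02498)
p: 0.58694 → 0.56527  (Δp = -0.02167)
p: 0.56527 → 0.54631  (Δp = -0.01896)

0.5463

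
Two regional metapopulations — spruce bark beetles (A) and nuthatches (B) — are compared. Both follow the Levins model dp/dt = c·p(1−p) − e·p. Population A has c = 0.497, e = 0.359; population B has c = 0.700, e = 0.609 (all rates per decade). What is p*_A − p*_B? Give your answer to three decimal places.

0.148

A: p*_A = 1 − 0.359/0.497 = 0.2777.
B: p*_B = 1 − 0.609/0.700 = 0.1300.
p*_A − p*_B = 0.2777 − 0.1300 = 0.1477.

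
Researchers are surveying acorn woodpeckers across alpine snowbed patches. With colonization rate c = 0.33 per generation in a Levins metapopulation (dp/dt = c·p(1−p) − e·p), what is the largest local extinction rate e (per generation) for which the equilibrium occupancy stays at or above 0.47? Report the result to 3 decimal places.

0.175

1 − e/c ≥ 0.47 ⇒ e ≤ c(1 − 0.47) = 0.33 × 0.5300.
e_max = 0.1749.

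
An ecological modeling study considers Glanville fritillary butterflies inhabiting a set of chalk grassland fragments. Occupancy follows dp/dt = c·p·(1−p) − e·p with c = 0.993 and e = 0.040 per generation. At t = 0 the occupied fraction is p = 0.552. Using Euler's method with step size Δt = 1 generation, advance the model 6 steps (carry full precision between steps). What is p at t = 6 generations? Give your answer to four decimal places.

0.9597

Update rule: p ← p + [c·p·(1−p) − e·p]·Δt with Δt = 1.
p: 0.55200 → 0.77548  (Δp = +0.22348)
p: 0.77548 → 0.91735  (Δp = +0.14187)
p: 0.91735 → 0.95594  (Δp = +0.03859)
p: 0.95594 → 0.95953  (Δp = +0.00358)
p: 0.95953 → 0.95971  (Δp = +0.00018)
p: 0.95971 → 0.95972  (Δp = +0.00001)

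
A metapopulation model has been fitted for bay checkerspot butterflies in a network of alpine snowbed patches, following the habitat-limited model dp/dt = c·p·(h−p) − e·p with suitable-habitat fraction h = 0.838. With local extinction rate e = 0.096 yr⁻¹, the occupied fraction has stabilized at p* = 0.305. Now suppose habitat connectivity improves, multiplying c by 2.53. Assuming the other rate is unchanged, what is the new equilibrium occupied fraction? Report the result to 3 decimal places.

Balance c(h−p*) = e gives c = e/(0.838 − 0.30500) = 0.096/0.53300 = 0.18011.
New p* = 0.838 − e/c = 0.838 − 0.09600/0.45568 = 0.62733.

0.627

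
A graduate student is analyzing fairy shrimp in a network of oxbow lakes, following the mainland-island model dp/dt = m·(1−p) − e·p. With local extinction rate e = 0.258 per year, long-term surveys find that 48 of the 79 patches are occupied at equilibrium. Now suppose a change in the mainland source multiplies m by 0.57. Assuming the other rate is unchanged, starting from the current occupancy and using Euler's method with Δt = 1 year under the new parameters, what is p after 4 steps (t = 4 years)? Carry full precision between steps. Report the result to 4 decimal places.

0.4785

Observed p* = 48/79 = 0.60759.
Balance m(1−p*) = e·p* gives m = e·p*/(1−p*) = 0.258×0.60759/0.39241 = 0.39948.
Starting from p₀ = 0.60759; update p ← p + (dp/dt)·Δt with the new parameters.
p: 0.60759 → 0.54019  (Δp = -0.06741)
p: 0.54019 → 0.50552  (Δp = -0.03467)
p: 0.50552 → 0.48769  (Δp = -0.01783)
p: 0.48769 → 0.47852  (Δp = -0.00917)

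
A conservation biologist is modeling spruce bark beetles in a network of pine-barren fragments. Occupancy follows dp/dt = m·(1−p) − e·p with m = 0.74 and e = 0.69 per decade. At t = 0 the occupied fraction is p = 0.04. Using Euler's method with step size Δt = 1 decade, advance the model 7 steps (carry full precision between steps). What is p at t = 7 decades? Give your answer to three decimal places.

Update rule: p ← p + [m·(1−p) − e·p]·Δt with Δt = 1.
step 1: Δp = +0.68280, p = 0.72280
step 2: Δp = -0.29360, p = 0.42920
step 3: Δp = +0.12625, p = 0.55545
step 4: Δp = -0.05429, p = 0.50116
step 5: Δp = +0.02334, p = 0.52450
step 6: Δp = -0.01004, p = 0.51446
step 7: Δp = +0.00432, p = 0.51878

0.519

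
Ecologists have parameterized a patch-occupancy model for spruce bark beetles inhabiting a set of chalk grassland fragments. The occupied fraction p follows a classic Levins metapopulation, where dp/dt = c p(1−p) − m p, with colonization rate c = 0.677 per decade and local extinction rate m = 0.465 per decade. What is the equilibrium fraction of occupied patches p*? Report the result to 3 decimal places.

0.313

Setting dp/dt = 0 and dividing through by p* gives c·(1−p*) = m.
So p* = 1 − m/c = 1 − 0.465/0.677 = 1 − 0.6869 = 0.3131.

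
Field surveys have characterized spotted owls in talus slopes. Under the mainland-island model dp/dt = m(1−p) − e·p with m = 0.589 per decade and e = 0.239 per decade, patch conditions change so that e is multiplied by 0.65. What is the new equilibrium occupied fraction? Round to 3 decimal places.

0.791

Before: p* = 0.589/(0.589+0.239) = 0.7114.
After: m = 0.589, e = 0.15535; p* = 0.589/0.7443 = 0.7913.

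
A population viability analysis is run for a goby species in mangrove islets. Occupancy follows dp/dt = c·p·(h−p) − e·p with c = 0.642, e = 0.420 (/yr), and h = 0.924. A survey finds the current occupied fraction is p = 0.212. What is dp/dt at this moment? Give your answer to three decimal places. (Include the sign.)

0.008

Colonization term: c·p·(h−p) = 0.642×0.212×0.7120 = 0.09691.
Extinction term: e·p = 0.08904.
dp/dt = 0.09691 − 0.08904 = 0.00787.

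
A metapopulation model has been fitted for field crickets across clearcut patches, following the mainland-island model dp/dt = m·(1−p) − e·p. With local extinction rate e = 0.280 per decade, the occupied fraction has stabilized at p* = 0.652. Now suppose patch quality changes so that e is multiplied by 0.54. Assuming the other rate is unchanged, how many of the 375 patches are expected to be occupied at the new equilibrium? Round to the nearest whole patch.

291

Balance m(1−p*) = e·p* gives m = e·p*/(1−p*) = 0.280×0.65200/0.34800 = 0.52460.
New p* = m/(m+e) = 0.52460/(0.52460+0.15120) = 0.77627.
Expected occupied = 375 × 0.77627 = 291.10 ≈ 291.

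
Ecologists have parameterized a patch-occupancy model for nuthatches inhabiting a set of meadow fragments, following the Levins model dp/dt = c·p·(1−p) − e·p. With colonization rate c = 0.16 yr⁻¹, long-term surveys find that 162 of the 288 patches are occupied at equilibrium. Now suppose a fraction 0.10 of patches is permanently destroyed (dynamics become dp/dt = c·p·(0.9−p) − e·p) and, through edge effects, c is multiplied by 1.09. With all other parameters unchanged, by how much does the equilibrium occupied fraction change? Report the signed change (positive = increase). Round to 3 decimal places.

Observed p* = 162/288 = 0.56250.
Balance c(1−p*) = e gives e = 0.16×(1 − 0.56250) = 0.07000.
New p* = 0.9 − e/c = 0.9 − 0.07000/0.17440 = 0.49862.
Δp* = 0.49862 − 0.56250 = -0.06388.

-0.064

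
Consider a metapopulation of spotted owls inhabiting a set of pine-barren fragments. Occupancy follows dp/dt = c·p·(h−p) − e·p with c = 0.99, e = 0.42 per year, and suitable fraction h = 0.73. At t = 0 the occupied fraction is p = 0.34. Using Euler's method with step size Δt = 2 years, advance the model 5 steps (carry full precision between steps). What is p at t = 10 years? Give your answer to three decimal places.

0.306

Update rule: p ← p + [c·p·(h−p) − e·p]·Δt with Δt = 2.
  1  |  dp/dt·Δt = -0.023052  |  p_1 = 0.316948
  2  |  dp/dt·Δt = -0.007023  |  p_2 = 0.309925
  3  |  dp/dt·Δt = -0.002558  |  p_3 = 0.307368
  4  |  dp/dt·Δt = -0.000980  |  p_4 = 0.306388
  5  |  dp/dt·Δt = -0.000382  |  p_5 = 0.306005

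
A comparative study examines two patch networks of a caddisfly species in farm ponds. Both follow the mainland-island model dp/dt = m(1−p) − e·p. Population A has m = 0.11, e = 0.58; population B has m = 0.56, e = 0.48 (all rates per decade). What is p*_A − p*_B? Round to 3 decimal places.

-0.379

A: p*_A = m/(m+e) = 0.11/0.6900 = 0.1594.
B: p*_B = 0.56/1.0400 = 0.5385.
p*_A − p*_B = 0.1594 − 0.5385 = -0.3790.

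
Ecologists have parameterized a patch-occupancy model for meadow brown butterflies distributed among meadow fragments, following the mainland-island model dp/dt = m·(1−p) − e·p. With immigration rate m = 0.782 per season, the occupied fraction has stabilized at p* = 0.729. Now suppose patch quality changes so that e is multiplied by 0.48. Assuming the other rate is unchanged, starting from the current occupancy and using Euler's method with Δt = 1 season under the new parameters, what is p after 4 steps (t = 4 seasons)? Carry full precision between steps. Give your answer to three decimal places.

0.849

Balance m(1−p*) = e·p* gives e = m(1−p*)/p* = 0.782×0.27100/0.72900 = 0.29070.
Starting from p₀ = 0.72900; update p ← p + (dp/dt)·Δt with the new parameters.
  1  |  dp/dt·Δt = +0.110199  |  p_1 = 0.839199
  2  |  dp/dt·Δt = +0.008647  |  p_2 = 0.847846
  3  |  dp/dt·Δt = +0.000678  |  p_3 = 0.848524
  4  |  dp/dt·Δt = +0.000053  |  p_4 = 0.848578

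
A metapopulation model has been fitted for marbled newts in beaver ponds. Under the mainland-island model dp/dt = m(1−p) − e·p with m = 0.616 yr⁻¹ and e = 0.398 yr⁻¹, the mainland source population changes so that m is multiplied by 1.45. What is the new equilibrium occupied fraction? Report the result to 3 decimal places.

0.692

Before: p* = 0.616/(0.616+0.398) = 0.6075.
After: m = 0.8932, e = 0.398; p* = 0.8932/1.2912 = 0.6918.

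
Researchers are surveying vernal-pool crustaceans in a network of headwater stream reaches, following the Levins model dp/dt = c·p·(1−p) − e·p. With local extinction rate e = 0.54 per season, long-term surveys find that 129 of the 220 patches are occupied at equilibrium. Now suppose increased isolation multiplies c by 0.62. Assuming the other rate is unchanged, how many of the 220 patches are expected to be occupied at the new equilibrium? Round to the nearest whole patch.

Observed p* = 129/220 = 0.58636.
Balance c(1−p*) = e gives c = e/(1 − 0.58636) = 0.54/0.41364 = 1.30548.
New p* = 1 − e/c = 1 − 0.54000/0.80940 = 0.33284.
Expected occupied = 220 × 0.33284 = 73.22 ≈ 73.

73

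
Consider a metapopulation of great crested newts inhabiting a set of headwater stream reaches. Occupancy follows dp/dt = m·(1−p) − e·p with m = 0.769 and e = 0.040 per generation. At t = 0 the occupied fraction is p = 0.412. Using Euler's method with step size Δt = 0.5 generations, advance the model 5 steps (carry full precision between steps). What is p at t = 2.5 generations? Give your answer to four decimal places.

Update rule: p ← p + [m·(1−p) − e·p]·Δt with Δt = 0.5.
  1  |  dp/dt·Δt = +0.217846  |  p_1 = 0.629846
  2  |  dp/dt·Δt = +0.129727  |  p_2 = 0.759573
  3  |  dp/dt·Δt = +0.077253  |  p_3 = 0.836826
  4  |  dp/dt·Δt = +0.046004  |  p_4 = 0.882830
  5  |  dp/dt·Δt = +0.027395  |  p_5 = 0.910225

0.9102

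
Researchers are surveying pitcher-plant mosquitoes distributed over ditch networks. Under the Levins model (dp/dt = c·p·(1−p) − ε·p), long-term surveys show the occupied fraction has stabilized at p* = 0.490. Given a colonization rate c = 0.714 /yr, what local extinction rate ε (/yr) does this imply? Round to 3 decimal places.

0.364

At equilibrium c(1−p*) = ε.
ε = 0.714 × (1 − 0.490) = 0.714 × 0.5100 = 0.3641.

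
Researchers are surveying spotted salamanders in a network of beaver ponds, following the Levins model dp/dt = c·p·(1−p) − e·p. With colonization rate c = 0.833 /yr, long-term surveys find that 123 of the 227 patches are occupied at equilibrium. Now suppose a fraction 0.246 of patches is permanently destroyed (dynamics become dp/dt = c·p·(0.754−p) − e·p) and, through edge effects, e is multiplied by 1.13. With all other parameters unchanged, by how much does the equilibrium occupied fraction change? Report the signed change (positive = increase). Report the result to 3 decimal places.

Observed p* = 123/227 = 0.54185.
Balance c(1−p*) = e gives e = 0.833×(1 − 0.54185) = 0.38164.
New p* = 0.754 − e/c = 0.754 − 0.43125/0.83300 = 0.23629.
Δp* = 0.23629 − 0.54185 = -0.30556.

-0.306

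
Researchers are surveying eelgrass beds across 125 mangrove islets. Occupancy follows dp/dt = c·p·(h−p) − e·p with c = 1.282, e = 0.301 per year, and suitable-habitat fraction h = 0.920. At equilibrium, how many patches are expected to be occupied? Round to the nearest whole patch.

86

p* = h − e/c = 0.920 − 0.2348 = 0.6852.
Expected occupied patches = N × p* = 125 × 0.6852 = 85.65 ≈ 86.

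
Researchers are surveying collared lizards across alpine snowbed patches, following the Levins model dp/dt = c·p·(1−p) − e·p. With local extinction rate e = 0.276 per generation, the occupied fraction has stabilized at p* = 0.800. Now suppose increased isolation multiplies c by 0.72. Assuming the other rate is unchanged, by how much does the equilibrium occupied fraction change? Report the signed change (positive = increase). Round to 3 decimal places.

-0.078

Balance c(1−p*) = e gives c = e/(1 − 0.80000) = 0.276/0.20000 = 1.38000.
New p* = 1 − e/c = 1 − 0.27600/0.99360 = 0.72222.
Δp* = 0.72222 − 0.80000 = -0.07778.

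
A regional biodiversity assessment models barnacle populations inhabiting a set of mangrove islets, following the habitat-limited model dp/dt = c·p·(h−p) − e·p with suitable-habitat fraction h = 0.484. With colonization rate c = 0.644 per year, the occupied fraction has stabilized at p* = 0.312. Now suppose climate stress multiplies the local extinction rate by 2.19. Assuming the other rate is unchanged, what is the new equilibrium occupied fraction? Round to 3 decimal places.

0.107

Balance c(h−p*) = e gives e = 0.644×(0.484 − 0.31200) = 0.11077.
New p* = 0.484 − e/c = 0.484 − 0.24259/0.64400 = 0.10731.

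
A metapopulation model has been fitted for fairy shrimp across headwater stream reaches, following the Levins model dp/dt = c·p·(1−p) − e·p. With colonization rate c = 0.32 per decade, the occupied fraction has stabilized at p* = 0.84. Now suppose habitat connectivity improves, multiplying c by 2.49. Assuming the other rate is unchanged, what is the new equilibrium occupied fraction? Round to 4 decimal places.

Balance c(1−p*) = e gives e = 0.32×(1 − 0.84000) = 0.05120.
New p* = 1 − e/c = 1 − 0.05120/0.79680 = 0.93574.

0.9357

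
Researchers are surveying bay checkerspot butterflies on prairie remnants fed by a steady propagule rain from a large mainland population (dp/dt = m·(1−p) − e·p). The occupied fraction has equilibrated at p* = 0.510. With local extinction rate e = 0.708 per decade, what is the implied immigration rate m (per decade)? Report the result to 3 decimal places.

0.737

At equilibrium m(1−p*) = e·p*, so m = e·p*/(1−p*).
m = 0.708 × 0.510 / 0.4900 = 0.3611/0.4900 = 0.7369.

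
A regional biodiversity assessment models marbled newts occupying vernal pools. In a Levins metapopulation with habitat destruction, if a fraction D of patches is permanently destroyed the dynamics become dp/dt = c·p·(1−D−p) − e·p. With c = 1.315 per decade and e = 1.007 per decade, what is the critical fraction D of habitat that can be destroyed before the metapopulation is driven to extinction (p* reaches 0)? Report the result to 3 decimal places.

The nontrivial equilibrium is p* = (1−D) − e/c; extinction occurs when this hits zero.
So D_crit = 1 − e/c = 1 − 1.007/1.315 = 1 − 0.7658 = 0.2342.
This equals the undisturbed p*, a classic result of Lande's extension.

0.234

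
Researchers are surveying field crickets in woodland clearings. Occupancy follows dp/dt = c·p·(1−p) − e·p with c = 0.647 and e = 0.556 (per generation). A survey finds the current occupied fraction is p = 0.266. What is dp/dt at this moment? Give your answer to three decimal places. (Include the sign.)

Colonization term: c·p·(1−p) = 0.647×0.266×0.7340 = 0.12632.
Extinction term: e·p = 0.14790.
dp/dt = 0.12632 − 0.14790 = -0.02157.

-0.022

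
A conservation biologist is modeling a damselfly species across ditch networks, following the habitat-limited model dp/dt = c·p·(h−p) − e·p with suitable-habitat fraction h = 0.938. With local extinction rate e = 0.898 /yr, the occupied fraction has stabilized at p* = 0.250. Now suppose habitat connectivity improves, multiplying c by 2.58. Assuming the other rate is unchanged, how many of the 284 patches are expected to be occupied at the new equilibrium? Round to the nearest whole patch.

191

Balance c(h−p*) = e gives c = e/(0.938 − 0.25000) = 0.898/0.68800 = 1.30523.
New p* = 0.938 − e/c = 0.938 − 0.89800/3.36749 = 0.67133.
Expected occupied = 284 × 0.67133 = 190.66 ≈ 191.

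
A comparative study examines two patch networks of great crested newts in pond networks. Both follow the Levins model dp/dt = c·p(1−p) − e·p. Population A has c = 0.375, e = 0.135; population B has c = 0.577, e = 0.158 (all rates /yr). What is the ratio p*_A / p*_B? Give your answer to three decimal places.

0.881

A: p*_A = 1 − 0.135/0.375 = 0.6400.
B: p*_B = 1 − 0.158/0.577 = 0.7262.
p*_A / p*_B = 0.6400/0.7262 = 0.8813.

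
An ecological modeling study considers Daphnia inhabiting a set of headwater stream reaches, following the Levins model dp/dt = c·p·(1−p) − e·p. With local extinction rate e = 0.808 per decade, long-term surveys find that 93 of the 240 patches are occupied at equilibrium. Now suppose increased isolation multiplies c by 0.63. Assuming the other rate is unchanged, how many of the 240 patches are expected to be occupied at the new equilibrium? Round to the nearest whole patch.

Observed p* = 93/240 = 0.38750.
Balance c(1−p*) = e gives c = e/(1 − 0.38750) = 0.808/0.61250 = 1.31918.
New p* = 1 − e/c = 1 − 0.80800/0.83108 = 0.02777.
Expected occupied = 240 × 0.02777 = 6.66 ≈ 7.

7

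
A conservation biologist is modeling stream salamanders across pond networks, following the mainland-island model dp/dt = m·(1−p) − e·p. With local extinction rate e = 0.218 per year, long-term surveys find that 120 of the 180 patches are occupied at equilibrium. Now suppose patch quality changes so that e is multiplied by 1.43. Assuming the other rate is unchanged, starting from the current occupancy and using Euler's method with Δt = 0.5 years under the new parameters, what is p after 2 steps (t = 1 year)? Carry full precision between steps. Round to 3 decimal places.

Observed p* = 120/180 = 0.66667.
Balance m(1−p*) = e·p* gives m = e·p*/(1−p*) = 0.218×0.66667/0.33333 = 0.43600.
Starting from p₀ = 0.66667; update p ← p + (dp/dt)·Δt with the new parameters.
p: 0.66667 → 0.63542  (Δp = -0.03125)
p: 0.63542 → 0.61586  (Δp = -0.01956)

0.616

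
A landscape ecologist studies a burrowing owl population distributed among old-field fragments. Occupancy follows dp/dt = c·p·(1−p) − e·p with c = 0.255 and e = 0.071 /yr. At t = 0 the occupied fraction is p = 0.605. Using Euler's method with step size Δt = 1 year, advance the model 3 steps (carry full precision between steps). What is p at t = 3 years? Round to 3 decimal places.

0.652

Update rule: p ← p + [c·p·(1−p) − e·p]·Δt with Δt = 1.
p: 0.60500 → 0.62298  (Δp = +0.01798)
p: 0.62298 → 0.63864  (Δp = +0.01566)
p: 0.63864 → 0.65215  (Δp = +0.01350)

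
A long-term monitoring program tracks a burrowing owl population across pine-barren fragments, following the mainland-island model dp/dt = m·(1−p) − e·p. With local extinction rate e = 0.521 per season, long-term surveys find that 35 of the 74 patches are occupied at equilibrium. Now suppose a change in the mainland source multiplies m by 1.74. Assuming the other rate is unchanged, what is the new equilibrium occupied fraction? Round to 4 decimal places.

Observed p* = 35/74 = 0.47297.
Balance m(1−p*) = e·p* gives m = e·p*/(1−p*) = 0.521×0.47297/0.52703 = 0.46756.
New p* = m/(m+e) = 0.81355/(0.81355+0.52100) = 0.60961.

0.6096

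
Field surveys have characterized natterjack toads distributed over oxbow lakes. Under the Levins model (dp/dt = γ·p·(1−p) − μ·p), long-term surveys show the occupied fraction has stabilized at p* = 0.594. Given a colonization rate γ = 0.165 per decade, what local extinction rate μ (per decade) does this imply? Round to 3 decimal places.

0.067

At equilibrium γ(1−p*) = μ.
μ = 0.165 × (1 − 0.594) = 0.165 × 0.4060 = 0.0670.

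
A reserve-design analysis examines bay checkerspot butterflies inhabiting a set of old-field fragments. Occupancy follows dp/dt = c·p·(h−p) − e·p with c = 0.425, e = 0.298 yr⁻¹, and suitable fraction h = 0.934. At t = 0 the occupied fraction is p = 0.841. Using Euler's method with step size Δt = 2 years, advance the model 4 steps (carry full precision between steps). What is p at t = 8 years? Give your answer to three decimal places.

Update rule: p ← p + [c·p·(h−p) − e·p]·Δt with Δt = 2.
step 1: Δp = -0.43475, p = 0.40625
step 2: Δp = -0.05988, p = 0.34636
step 3: Δp = -0.03343, p = 0.31293
step 4: Δp = -0.02131, p = 0.29163

0.292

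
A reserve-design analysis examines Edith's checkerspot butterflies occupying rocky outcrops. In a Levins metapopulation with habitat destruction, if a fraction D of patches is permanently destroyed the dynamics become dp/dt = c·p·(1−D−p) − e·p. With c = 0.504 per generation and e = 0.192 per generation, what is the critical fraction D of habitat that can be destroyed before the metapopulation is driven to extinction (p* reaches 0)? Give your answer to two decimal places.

The nontrivial equilibrium is p* = (1−D) − e/c; extinction occurs when this hits zero.
So D_crit = 1 − e/c = 1 − 0.192/0.504 = 1 − 0.3810 = 0.6190.
This equals the undisturbed p*, a classic result of Lande's extension.

0.62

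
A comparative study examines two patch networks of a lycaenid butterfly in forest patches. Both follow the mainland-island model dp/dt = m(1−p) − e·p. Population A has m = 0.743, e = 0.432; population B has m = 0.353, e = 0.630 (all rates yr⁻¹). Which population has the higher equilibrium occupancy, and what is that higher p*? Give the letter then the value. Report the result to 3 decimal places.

A: p*_A = m/(m+e) = 0.743/1.1750 = 0.6323.
B: p*_B = 0.353/0.9830 = 0.3591.
A is higher at 0.6323.

A, 0.632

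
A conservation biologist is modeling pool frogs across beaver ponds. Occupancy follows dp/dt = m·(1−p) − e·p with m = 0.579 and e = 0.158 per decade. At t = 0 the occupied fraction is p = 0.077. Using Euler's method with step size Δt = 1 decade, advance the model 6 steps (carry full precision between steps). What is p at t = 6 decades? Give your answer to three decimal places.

0.785

Update rule: p ← p + [m·(1−p) − e·p]·Δt with Δt = 1.
t = 1: p = 0.07700 + (+0.52225) = 0.59925
t = 2: p = 0.59925 + (+0.13735) = 0.73660
t = 3: p = 0.73660 + (+0.03612) = 0.77273
t = 4: p = 0.77273 + (+0.00950) = 0.78223
t = 5: p = 0.78223 + (+0.00250) = 0.78473
t = 6: p = 0.78473 + (+0.00066) = 0.78538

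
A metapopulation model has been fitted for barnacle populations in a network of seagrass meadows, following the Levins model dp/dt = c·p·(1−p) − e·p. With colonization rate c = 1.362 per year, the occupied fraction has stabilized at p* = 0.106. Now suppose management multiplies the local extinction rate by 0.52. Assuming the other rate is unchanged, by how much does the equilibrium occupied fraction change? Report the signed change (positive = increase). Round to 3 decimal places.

Balance c(1−p*) = e gives e = 1.362×(1 − 0.10600) = 1.21763.
New p* = 1 − e/c = 1 − 0.63317/1.36200 = 0.53512.
Δp* = 0.53512 − 0.10600 = +0.42912.

0.429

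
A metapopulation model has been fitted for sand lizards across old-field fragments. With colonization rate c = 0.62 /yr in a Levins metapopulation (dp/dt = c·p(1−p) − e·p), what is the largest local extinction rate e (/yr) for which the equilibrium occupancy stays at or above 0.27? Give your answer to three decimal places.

0.453

1 − e/c ≥ 0.27 ⇒ e ≤ c(1 − 0.27) = 0.62 × 0.7300.
e_max = 0.4526.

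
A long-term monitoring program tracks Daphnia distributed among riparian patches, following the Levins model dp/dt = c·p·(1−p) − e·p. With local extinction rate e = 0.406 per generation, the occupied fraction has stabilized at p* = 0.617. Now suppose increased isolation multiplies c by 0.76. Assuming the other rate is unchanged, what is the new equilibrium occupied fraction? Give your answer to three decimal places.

0.496

Balance c(1−p*) = e gives c = e/(1 − 0.61700) = 0.406/0.38300 = 1.06005.
New p* = 1 − e/c = 1 − 0.40600/0.80564 = 0.49605.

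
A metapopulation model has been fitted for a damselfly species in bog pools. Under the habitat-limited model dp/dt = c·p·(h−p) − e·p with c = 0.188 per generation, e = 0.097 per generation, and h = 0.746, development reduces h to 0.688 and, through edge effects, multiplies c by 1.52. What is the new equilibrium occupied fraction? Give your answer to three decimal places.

Before: p* = h − e/c = 0.746 − 0.097/0.188 = 0.746 − 0.5160 = 0.2300.
After: c = 0.28576, e = 0.097, h = 0.688; p* = 0.688 − 0.097/0.28576 = 0.3486.

0.349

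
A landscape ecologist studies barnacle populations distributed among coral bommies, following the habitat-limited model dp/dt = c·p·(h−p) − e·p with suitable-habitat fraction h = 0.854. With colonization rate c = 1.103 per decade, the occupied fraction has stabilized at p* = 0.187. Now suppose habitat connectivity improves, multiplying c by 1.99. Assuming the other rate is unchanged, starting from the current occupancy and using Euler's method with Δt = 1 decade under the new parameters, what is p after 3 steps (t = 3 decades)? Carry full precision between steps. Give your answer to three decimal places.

Balance c(h−p*) = e gives e = 1.103×(0.854 − 0.18700) = 0.73570.
Starting from p₀ = 0.18700; update p ← p + (dp/dt)·Δt with the new parameters.
  1  |  dp/dt·Δt = +0.136200  |  p_1 = 0.323200
  2  |  dp/dt·Δt = +0.138778  |  p_2 = 0.461979
  3  |  dp/dt·Δt = +0.057643  |  p_3 = 0.519622

0.520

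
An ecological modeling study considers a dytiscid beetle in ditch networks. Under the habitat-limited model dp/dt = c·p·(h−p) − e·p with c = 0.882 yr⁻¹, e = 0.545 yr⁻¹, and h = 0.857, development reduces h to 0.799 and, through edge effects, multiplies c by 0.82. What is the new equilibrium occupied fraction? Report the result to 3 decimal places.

0.045

Before: p* = h − e/c = 0.857 − 0.545/0.882 = 0.857 − 0.6179 = 0.2391.
After: c = 0.72324, e = 0.545, h = 0.799; p* = 0.799 − 0.545/0.72324 = 0.0454.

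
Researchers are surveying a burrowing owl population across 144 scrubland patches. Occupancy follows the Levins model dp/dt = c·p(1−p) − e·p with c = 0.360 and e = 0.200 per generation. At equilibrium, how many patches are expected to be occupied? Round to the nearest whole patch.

p* = 1 − e/c = 1 − 0.200/0.360 = 0.4444.
Expected occupied patches = N × p* = 144 × 0.4444 = 64.00 ≈ 64.

64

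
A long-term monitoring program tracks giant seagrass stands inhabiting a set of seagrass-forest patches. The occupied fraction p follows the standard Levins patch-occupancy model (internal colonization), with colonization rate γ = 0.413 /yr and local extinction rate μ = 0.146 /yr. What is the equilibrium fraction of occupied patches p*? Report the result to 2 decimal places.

0.65

Setting dp/dt = 0 and dividing through by p* gives γ·(1−p*) = μ.
So p* = 1 − μ/γ = 1 − 0.146/0.413 = 1 − 0.3535 = 0.6465.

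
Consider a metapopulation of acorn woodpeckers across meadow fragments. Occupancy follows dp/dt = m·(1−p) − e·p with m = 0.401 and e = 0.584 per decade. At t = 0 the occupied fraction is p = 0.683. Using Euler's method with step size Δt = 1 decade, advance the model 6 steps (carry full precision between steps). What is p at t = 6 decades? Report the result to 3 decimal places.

0.407

Update rule: p ← p + [m·(1−p) − e·p]·Δt with Δt = 1.
t = 1: p = 0.68300 + (-0.27176) = 0.41125
t = 2: p = 0.41125 + (-0.00408) = 0.40717
t = 3: p = 0.40717 + (-0.00006) = 0.40711
t = 4: p = 0.40711 + (-0.00000) = 0.40711
t = 5: p = 0.40711 + (-0.00000) = 0.40711
t = 6: p = 0.40711 + (-0.00000) = 0.40711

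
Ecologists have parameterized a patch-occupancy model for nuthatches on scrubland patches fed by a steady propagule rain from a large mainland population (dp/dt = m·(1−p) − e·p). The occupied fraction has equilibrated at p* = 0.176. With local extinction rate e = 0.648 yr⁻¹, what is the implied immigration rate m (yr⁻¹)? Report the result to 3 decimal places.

0.138

At equilibrium m(1−p*) = e·p*, so m = e·p*/(1−p*).
m = 0.648 × 0.176 / 0.8240 = 0.1140/0.8240 = 0.1384.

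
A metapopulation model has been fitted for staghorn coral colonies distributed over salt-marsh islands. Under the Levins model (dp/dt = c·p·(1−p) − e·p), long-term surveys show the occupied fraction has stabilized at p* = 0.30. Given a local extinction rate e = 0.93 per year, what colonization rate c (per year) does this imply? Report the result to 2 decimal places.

1.33

At equilibrium c(1−p*) = e, so c = e/(1−p*).
c = 0.93/(1 − 0.30) = 0.93/0.7000 = 1.3286.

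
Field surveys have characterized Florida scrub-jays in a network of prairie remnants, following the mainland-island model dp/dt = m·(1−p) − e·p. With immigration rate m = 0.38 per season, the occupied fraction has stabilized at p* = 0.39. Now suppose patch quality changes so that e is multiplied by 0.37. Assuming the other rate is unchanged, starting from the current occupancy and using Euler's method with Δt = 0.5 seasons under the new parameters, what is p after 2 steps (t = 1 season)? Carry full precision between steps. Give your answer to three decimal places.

Balance m(1−p*) = e·p* gives e = m(1−p*)/p* = 0.38×0.61000/0.39000 = 0.59436.
Starting from p₀ = 0.39000; update p ← p + (dp/dt)·Δt with the new parameters.
  1  |  dp/dt·Δt = +0.073017  |  p_1 = 0.463017
  2  |  dp/dt·Δt = +0.051115  |  p_2 = 0.514132

0.514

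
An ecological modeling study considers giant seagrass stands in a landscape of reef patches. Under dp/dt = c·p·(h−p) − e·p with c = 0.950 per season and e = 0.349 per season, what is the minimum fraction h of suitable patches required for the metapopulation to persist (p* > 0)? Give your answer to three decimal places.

0.367

p* = h − e/c is positive only when h > e/c.
h_min = e/c = 0.349/0.950 = 0.3674.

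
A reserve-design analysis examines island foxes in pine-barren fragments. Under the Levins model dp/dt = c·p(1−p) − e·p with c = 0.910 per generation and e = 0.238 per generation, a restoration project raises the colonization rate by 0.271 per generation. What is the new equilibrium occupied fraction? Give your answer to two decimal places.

0.80

Before: p* = 1 − 0.238/0.910 = 0.7385.
After the change, c = 1.181, e = 0.238, so p* = 1 − 0.238/1.181 = 0.7985.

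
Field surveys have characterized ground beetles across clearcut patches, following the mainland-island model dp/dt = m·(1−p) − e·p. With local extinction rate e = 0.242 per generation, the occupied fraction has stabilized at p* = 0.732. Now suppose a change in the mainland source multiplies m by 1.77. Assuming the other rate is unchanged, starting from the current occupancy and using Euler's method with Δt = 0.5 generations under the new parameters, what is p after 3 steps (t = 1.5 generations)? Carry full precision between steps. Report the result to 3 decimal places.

Balance m(1−p*) = e·p* gives m = e·p*/(1−p*) = 0.242×0.73200/0.26800 = 0.66099.
Starting from p₀ = 0.73200; update p ← p + (dp/dt)·Δt with the new parameters.
  1  |  dp/dt·Δt = +0.068200  |  p_1 = 0.800200
  2  |  dp/dt·Δt = +0.020053  |  p_2 = 0.820253
  3  |  dp/dt·Δt = +0.005896  |  p_3 = 0.826149

0.826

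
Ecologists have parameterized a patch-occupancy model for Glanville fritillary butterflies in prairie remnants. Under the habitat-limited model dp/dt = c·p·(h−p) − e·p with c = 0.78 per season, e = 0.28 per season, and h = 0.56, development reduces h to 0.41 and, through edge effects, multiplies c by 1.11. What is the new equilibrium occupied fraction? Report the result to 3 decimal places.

Before: p* = h − e/c = 0.56 − 0.28/0.78 = 0.56 − 0.3590 = 0.2010.
After: c = 0.8658, e = 0.28, h = 0.41; p* = 0.41 − 0.28/0.8658 = 0.0866.

0.087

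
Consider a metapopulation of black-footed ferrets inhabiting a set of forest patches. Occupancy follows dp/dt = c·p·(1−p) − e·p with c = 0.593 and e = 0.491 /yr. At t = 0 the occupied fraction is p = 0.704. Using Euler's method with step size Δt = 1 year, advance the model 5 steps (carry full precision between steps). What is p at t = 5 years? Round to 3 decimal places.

Update rule: p ← p + [c·p·(1−p) − e·p]·Δt with Δt = 1.
p: 0.70400 → 0.48191  (Δp = -0.22209)
p: 0.48191 → 0.39335  (Δp = -0.08856)
p: 0.39335 → 0.34172  (Δp = -0.05163)
p: 0.34172 → 0.30733  (Δp = -0.03439)
p: 0.30733 → 0.28267  (Δp = -0.02466)

0.283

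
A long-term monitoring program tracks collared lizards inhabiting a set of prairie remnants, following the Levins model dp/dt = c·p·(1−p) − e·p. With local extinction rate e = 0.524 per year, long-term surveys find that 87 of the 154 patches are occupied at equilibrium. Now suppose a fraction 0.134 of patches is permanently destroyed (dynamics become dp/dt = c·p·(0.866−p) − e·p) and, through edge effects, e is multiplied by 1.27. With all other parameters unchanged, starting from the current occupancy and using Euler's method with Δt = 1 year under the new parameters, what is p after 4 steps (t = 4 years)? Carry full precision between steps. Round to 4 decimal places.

Observed p* = 87/154 = 0.56494.
Balance c(1−p*) = e gives c = e/(1 − 0.56494) = 0.524/0.43506 = 1.20442.
Starting from p₀ = 0.56494; update p ← p + (dp/dt)·Δt with the new parameters.
step 1: Δp = -0.17110, p = 0.39383
step 2: Δp = -0.03812, p = 0.35571
step 3: Δp = -0.01810, p = 0.33761
step 4: Δp = -0.00982, p = 0.32780

0.3278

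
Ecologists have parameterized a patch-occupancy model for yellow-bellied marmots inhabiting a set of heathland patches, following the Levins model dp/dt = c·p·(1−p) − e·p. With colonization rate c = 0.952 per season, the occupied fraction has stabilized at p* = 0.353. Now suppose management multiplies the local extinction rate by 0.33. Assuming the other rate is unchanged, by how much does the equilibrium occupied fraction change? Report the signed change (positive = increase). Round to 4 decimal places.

Balance c(1−p*) = e gives e = 0.952×(1 − 0.35300) = 0.61594.
New p* = 1 − e/c = 1 − 0.20326/0.95200 = 0.78649.
Δp* = 0.78649 − 0.35300 = +0.43349.

0.4335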